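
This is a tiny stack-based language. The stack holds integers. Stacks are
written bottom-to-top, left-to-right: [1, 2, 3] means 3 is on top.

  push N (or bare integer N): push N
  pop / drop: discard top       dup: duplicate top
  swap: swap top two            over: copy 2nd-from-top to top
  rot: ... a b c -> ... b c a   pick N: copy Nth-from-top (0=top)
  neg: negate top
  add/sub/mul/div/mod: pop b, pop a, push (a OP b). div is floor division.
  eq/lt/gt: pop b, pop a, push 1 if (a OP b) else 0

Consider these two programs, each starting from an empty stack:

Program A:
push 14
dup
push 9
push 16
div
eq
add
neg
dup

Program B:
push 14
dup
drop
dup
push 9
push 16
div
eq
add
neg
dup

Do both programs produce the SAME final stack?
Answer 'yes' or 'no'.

Program A trace:
  After 'push 14': [14]
  After 'dup': [14, 14]
  After 'push 9': [14, 14, 9]
  After 'push 16': [14, 14, 9, 16]
  After 'div': [14, 14, 0]
  After 'eq': [14, 0]
  After 'add': [14]
  After 'neg': [-14]
  After 'dup': [-14, -14]
Program A final stack: [-14, -14]

Program B trace:
  After 'push 14': [14]
  After 'dup': [14, 14]
  After 'drop': [14]
  After 'dup': [14, 14]
  After 'push 9': [14, 14, 9]
  After 'push 16': [14, 14, 9, 16]
  After 'div': [14, 14, 0]
  After 'eq': [14, 0]
  After 'add': [14]
  After 'neg': [-14]
  After 'dup': [-14, -14]
Program B final stack: [-14, -14]
Same: yes

Answer: yes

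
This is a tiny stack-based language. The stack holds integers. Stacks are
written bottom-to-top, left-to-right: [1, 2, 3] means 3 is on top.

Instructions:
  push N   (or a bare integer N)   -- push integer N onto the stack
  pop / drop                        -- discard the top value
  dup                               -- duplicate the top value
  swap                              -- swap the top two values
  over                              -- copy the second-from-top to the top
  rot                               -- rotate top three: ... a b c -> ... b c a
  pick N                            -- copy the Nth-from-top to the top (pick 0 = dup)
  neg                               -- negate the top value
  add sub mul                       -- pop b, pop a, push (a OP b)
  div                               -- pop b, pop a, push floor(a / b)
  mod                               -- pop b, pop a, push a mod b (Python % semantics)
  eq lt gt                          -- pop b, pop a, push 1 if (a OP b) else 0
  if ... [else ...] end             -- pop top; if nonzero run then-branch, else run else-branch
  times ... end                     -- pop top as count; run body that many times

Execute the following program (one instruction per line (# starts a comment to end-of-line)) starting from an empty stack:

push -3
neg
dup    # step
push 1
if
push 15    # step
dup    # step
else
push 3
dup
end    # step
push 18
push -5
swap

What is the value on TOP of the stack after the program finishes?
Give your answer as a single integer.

After 'push -3': [-3]
After 'neg': [3]
After 'dup': [3, 3]
After 'push 1': [3, 3, 1]
After 'if': [3, 3]
After 'push 15': [3, 3, 15]
After 'dup': [3, 3, 15, 15]
After 'push 18': [3, 3, 15, 15, 18]
After 'push -5': [3, 3, 15, 15, 18, -5]
After 'swap': [3, 3, 15, 15, -5, 18]

Answer: 18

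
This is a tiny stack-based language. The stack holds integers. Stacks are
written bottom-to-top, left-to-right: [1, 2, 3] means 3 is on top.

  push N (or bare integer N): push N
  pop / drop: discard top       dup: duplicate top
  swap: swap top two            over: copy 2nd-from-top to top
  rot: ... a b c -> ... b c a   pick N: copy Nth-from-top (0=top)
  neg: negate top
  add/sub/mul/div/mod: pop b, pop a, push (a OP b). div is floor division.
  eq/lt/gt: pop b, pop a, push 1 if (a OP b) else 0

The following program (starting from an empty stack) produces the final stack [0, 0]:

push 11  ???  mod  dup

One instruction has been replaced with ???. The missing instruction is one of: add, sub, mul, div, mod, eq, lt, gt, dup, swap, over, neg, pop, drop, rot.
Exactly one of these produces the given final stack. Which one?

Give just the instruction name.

Answer: dup

Derivation:
Stack before ???: [11]
Stack after ???:  [11, 11]
The instruction that transforms [11] -> [11, 11] is: dup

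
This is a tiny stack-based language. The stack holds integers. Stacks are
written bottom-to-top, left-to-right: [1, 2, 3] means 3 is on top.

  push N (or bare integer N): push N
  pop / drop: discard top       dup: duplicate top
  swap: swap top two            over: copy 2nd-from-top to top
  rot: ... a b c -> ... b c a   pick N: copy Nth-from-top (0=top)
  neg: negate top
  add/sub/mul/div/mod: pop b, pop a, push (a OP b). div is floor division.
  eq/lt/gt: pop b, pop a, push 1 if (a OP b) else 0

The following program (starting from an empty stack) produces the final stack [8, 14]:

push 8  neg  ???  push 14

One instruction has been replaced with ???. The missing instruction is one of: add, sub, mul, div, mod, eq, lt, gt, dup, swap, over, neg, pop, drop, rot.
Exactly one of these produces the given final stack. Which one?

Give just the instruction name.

Stack before ???: [-8]
Stack after ???:  [8]
The instruction that transforms [-8] -> [8] is: neg

Answer: neg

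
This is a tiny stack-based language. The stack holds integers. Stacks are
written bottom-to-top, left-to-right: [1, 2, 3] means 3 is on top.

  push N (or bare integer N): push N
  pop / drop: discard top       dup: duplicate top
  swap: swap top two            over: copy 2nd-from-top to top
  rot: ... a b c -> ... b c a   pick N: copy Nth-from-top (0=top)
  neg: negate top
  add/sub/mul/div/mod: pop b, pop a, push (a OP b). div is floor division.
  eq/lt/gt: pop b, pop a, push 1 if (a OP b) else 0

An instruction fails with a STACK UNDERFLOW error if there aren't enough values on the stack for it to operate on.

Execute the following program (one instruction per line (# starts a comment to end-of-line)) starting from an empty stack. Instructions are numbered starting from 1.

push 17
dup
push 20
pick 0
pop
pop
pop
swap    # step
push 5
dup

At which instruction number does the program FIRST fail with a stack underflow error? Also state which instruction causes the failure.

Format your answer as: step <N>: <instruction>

Step 1 ('push 17'): stack = [17], depth = 1
Step 2 ('dup'): stack = [17, 17], depth = 2
Step 3 ('push 20'): stack = [17, 17, 20], depth = 3
Step 4 ('pick 0'): stack = [17, 17, 20, 20], depth = 4
Step 5 ('pop'): stack = [17, 17, 20], depth = 3
Step 6 ('pop'): stack = [17, 17], depth = 2
Step 7 ('pop'): stack = [17], depth = 1
Step 8 ('swap'): needs 2 value(s) but depth is 1 — STACK UNDERFLOW

Answer: step 8: swap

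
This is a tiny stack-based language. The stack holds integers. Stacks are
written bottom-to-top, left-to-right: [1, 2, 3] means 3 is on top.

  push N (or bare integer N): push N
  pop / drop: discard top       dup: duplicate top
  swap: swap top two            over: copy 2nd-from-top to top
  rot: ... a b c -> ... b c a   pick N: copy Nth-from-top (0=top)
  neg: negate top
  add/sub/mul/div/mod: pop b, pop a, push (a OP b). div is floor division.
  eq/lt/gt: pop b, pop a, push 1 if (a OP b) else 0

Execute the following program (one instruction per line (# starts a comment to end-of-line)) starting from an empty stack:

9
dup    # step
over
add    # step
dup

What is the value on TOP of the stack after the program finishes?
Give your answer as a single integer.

Answer: 18

Derivation:
After 'push 9': [9]
After 'dup': [9, 9]
After 'over': [9, 9, 9]
After 'add': [9, 18]
After 'dup': [9, 18, 18]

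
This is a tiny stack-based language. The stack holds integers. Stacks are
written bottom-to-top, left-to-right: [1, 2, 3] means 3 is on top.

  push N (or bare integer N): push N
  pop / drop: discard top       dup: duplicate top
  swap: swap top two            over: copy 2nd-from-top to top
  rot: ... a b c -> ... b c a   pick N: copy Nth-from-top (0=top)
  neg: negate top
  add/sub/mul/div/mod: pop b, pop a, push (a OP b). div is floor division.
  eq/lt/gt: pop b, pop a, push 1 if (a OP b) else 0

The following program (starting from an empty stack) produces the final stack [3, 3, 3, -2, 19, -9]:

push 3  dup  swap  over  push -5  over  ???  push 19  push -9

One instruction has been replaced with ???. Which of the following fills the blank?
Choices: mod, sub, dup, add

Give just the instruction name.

Stack before ???: [3, 3, 3, -5, 3]
Stack after ???:  [3, 3, 3, -2]
Checking each choice:
  mod: produces [3, 3, 3, 1, 19, -9]
  sub: produces [3, 3, 3, -8, 19, -9]
  dup: produces [3, 3, 3, -5, 3, 3, 19, -9]
  add: MATCH


Answer: add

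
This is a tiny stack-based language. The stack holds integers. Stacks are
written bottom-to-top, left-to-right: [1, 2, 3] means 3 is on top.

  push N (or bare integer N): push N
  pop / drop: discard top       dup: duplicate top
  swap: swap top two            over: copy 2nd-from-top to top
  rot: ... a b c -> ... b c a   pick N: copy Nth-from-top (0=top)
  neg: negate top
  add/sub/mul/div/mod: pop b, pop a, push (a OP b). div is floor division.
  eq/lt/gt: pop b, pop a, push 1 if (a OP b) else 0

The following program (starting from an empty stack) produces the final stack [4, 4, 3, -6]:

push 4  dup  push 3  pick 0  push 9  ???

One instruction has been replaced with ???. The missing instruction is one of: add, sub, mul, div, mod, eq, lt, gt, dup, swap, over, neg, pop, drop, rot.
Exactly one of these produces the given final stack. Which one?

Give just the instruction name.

Answer: sub

Derivation:
Stack before ???: [4, 4, 3, 3, 9]
Stack after ???:  [4, 4, 3, -6]
The instruction that transforms [4, 4, 3, 3, 9] -> [4, 4, 3, -6] is: sub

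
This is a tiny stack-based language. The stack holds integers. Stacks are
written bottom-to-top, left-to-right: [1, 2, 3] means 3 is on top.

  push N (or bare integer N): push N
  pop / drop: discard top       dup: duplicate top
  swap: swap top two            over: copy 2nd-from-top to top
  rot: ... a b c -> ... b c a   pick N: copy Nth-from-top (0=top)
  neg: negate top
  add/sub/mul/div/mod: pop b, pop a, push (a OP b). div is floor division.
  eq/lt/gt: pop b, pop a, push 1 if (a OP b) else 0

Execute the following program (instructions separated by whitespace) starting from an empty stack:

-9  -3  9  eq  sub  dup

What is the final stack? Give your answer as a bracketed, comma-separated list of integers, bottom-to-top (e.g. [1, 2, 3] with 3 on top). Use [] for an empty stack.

After 'push -9': [-9]
After 'push -3': [-9, -3]
After 'push 9': [-9, -3, 9]
After 'eq': [-9, 0]
After 'sub': [-9]
After 'dup': [-9, -9]

Answer: [-9, -9]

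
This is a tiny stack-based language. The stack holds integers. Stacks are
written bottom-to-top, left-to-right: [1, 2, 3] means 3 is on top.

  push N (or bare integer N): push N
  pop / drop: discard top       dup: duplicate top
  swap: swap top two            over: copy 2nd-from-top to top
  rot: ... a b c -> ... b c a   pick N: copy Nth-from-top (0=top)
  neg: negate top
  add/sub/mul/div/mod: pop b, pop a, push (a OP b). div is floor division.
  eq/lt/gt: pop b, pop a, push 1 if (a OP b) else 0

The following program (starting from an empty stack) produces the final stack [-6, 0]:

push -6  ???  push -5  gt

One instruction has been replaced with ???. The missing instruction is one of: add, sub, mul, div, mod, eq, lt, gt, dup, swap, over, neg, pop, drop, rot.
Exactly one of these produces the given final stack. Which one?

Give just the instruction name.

Answer: dup

Derivation:
Stack before ???: [-6]
Stack after ???:  [-6, -6]
The instruction that transforms [-6] -> [-6, -6] is: dup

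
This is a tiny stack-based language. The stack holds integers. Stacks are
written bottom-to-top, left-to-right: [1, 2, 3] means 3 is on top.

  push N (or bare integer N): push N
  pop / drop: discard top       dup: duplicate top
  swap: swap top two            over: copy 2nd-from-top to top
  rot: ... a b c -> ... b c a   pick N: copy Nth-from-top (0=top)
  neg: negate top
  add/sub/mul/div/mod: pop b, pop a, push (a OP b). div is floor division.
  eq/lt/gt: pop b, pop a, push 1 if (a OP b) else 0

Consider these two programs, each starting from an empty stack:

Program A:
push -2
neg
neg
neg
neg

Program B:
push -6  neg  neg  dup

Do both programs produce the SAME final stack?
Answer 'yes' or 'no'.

Answer: no

Derivation:
Program A trace:
  After 'push -2': [-2]
  After 'neg': [2]
  After 'neg': [-2]
  After 'neg': [2]
  After 'neg': [-2]
Program A final stack: [-2]

Program B trace:
  After 'push -6': [-6]
  After 'neg': [6]
  After 'neg': [-6]
  After 'dup': [-6, -6]
Program B final stack: [-6, -6]
Same: no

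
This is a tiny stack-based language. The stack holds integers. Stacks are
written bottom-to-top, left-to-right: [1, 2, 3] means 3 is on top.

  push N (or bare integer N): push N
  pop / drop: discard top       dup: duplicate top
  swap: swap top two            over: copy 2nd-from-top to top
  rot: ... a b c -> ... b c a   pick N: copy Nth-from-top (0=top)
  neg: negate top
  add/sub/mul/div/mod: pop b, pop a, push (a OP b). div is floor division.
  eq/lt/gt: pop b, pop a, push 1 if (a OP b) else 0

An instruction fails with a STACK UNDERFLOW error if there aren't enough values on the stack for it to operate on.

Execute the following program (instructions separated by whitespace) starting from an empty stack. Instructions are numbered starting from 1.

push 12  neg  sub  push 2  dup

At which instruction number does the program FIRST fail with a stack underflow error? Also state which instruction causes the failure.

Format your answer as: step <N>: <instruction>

Step 1 ('push 12'): stack = [12], depth = 1
Step 2 ('neg'): stack = [-12], depth = 1
Step 3 ('sub'): needs 2 value(s) but depth is 1 — STACK UNDERFLOW

Answer: step 3: sub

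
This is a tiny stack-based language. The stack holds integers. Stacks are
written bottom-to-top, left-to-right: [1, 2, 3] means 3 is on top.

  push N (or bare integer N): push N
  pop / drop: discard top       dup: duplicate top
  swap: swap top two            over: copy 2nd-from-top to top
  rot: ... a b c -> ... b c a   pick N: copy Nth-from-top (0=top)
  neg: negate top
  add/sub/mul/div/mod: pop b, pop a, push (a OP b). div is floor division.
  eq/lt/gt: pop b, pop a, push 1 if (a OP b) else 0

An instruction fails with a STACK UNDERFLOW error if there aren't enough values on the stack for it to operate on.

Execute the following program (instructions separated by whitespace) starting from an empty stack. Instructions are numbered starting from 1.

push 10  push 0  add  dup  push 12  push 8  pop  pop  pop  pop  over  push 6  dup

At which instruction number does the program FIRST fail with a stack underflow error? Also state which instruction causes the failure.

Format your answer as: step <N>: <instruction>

Answer: step 11: over

Derivation:
Step 1 ('push 10'): stack = [10], depth = 1
Step 2 ('push 0'): stack = [10, 0], depth = 2
Step 3 ('add'): stack = [10], depth = 1
Step 4 ('dup'): stack = [10, 10], depth = 2
Step 5 ('push 12'): stack = [10, 10, 12], depth = 3
Step 6 ('push 8'): stack = [10, 10, 12, 8], depth = 4
Step 7 ('pop'): stack = [10, 10, 12], depth = 3
Step 8 ('pop'): stack = [10, 10], depth = 2
Step 9 ('pop'): stack = [10], depth = 1
Step 10 ('pop'): stack = [], depth = 0
Step 11 ('over'): needs 2 value(s) but depth is 0 — STACK UNDERFLOW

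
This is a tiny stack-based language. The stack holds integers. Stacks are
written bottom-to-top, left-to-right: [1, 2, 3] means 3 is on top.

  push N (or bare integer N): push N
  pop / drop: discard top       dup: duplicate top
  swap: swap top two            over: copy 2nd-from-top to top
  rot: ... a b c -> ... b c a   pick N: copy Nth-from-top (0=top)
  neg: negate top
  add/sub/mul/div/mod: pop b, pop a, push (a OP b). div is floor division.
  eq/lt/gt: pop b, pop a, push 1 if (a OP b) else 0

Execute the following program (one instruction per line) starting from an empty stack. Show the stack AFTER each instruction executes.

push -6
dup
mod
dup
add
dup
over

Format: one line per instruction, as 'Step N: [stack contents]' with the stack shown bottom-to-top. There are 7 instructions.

Step 1: [-6]
Step 2: [-6, -6]
Step 3: [0]
Step 4: [0, 0]
Step 5: [0]
Step 6: [0, 0]
Step 7: [0, 0, 0]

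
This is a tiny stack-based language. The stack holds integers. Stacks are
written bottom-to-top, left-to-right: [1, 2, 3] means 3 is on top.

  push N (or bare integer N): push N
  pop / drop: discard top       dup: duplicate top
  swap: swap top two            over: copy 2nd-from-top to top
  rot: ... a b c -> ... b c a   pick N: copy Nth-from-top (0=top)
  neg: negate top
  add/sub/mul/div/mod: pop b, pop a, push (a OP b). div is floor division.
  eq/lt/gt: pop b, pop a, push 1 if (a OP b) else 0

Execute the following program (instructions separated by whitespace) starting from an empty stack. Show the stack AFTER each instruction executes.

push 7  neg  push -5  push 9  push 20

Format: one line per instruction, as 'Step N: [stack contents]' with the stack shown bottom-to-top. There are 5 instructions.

Step 1: [7]
Step 2: [-7]
Step 3: [-7, -5]
Step 4: [-7, -5, 9]
Step 5: [-7, -5, 9, 20]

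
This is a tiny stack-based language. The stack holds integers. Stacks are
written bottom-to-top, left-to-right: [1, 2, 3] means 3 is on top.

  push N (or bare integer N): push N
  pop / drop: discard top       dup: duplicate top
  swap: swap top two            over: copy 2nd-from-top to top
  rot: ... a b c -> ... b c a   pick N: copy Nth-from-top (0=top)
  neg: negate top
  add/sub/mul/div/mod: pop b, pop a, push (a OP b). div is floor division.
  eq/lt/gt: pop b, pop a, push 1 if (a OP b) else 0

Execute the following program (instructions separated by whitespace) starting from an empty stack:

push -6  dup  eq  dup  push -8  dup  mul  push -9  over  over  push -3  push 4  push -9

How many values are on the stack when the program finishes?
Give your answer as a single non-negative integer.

Answer: 9

Derivation:
After 'push -6': stack = [-6] (depth 1)
After 'dup': stack = [-6, -6] (depth 2)
After 'eq': stack = [1] (depth 1)
After 'dup': stack = [1, 1] (depth 2)
After 'push -8': stack = [1, 1, -8] (depth 3)
After 'dup': stack = [1, 1, -8, -8] (depth 4)
After 'mul': stack = [1, 1, 64] (depth 3)
After 'push -9': stack = [1, 1, 64, -9] (depth 4)
After 'over': stack = [1, 1, 64, -9, 64] (depth 5)
After 'over': stack = [1, 1, 64, -9, 64, -9] (depth 6)
After 'push -3': stack = [1, 1, 64, -9, 64, -9, -3] (depth 7)
After 'push 4': stack = [1, 1, 64, -9, 64, -9, -3, 4] (depth 8)
After 'push -9': stack = [1, 1, 64, -9, 64, -9, -3, 4, -9] (depth 9)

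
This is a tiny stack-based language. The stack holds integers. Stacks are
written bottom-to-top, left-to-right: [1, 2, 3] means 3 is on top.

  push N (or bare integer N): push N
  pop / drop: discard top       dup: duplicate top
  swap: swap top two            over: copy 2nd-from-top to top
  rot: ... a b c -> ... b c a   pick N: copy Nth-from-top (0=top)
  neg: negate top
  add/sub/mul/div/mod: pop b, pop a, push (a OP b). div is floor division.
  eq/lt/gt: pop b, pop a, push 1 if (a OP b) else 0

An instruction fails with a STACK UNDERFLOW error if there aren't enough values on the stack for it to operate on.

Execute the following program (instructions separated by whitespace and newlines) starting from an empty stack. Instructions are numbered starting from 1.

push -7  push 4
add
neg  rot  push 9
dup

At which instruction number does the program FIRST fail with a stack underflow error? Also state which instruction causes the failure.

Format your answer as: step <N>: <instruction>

Step 1 ('push -7'): stack = [-7], depth = 1
Step 2 ('push 4'): stack = [-7, 4], depth = 2
Step 3 ('add'): stack = [-3], depth = 1
Step 4 ('neg'): stack = [3], depth = 1
Step 5 ('rot'): needs 3 value(s) but depth is 1 — STACK UNDERFLOW

Answer: step 5: rot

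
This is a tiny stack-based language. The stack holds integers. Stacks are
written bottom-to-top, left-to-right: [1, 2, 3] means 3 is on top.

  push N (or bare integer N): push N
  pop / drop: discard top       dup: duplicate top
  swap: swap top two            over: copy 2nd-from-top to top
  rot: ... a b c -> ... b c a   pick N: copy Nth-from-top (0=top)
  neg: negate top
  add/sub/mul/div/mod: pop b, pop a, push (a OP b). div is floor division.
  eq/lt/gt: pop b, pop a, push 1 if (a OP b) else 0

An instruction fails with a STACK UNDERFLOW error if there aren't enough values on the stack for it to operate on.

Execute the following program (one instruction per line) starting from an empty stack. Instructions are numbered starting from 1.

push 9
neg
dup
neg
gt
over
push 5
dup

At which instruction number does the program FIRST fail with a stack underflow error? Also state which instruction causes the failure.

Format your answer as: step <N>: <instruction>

Step 1 ('push 9'): stack = [9], depth = 1
Step 2 ('neg'): stack = [-9], depth = 1
Step 3 ('dup'): stack = [-9, -9], depth = 2
Step 4 ('neg'): stack = [-9, 9], depth = 2
Step 5 ('gt'): stack = [0], depth = 1
Step 6 ('over'): needs 2 value(s) but depth is 1 — STACK UNDERFLOW

Answer: step 6: over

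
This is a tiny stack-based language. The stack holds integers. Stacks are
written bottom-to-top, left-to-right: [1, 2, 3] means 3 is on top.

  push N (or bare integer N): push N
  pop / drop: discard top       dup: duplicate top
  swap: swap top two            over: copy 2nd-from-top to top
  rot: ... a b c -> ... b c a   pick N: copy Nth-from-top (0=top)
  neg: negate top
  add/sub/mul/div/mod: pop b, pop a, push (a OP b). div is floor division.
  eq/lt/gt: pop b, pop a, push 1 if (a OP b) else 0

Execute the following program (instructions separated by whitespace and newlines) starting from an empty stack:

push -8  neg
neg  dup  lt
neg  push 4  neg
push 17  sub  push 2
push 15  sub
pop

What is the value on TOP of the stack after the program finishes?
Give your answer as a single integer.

After 'push -8': [-8]
After 'neg': [8]
After 'neg': [-8]
After 'dup': [-8, -8]
After 'lt': [0]
After 'neg': [0]
After 'push 4': [0, 4]
After 'neg': [0, -4]
After 'push 17': [0, -4, 17]
After 'sub': [0, -21]
After 'push 2': [0, -21, 2]
After 'push 15': [0, -21, 2, 15]
After 'sub': [0, -21, -13]
After 'pop': [0, -21]

Answer: -21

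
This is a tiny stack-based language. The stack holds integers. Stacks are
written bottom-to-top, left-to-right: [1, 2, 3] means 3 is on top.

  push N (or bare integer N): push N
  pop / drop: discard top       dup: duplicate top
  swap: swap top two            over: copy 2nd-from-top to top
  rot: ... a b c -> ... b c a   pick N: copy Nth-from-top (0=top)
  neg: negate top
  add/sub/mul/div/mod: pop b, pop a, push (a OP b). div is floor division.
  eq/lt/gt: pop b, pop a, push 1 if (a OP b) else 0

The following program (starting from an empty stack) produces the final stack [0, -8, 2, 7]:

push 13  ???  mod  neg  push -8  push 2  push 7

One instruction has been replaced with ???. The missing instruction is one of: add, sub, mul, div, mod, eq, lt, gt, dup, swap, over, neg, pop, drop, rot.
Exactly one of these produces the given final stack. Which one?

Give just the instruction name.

Answer: dup

Derivation:
Stack before ???: [13]
Stack after ???:  [13, 13]
The instruction that transforms [13] -> [13, 13] is: dup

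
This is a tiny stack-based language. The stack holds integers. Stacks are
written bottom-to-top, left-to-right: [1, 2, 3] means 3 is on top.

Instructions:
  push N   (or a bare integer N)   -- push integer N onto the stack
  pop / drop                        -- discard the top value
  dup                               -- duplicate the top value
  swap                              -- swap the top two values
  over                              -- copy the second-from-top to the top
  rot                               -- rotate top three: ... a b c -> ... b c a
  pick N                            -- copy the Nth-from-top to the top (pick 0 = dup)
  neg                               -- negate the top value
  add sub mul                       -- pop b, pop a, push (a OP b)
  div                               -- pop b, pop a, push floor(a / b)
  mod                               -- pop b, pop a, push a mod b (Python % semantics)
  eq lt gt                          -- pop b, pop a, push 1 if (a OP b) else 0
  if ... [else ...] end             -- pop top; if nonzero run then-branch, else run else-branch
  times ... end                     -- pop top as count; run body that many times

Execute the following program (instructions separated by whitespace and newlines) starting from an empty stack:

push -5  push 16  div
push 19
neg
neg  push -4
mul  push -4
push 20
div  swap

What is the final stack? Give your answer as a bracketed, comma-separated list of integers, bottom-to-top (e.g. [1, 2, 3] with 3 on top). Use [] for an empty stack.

After 'push -5': [-5]
After 'push 16': [-5, 16]
After 'div': [-1]
After 'push 19': [-1, 19]
After 'neg': [-1, -19]
After 'neg': [-1, 19]
After 'push -4': [-1, 19, -4]
After 'mul': [-1, -76]
After 'push -4': [-1, -76, -4]
After 'push 20': [-1, -76, -4, 20]
After 'div': [-1, -76, -1]
After 'swap': [-1, -1, -76]

Answer: [-1, -1, -76]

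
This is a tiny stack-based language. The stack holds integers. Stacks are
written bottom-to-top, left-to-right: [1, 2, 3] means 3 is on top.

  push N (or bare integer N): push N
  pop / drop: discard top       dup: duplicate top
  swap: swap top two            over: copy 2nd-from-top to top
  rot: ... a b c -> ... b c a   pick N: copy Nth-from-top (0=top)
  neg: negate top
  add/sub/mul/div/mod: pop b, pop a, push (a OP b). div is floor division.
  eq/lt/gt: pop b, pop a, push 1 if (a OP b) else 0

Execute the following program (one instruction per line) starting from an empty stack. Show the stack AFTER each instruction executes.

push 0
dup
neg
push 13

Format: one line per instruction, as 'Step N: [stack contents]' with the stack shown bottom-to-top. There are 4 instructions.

Step 1: [0]
Step 2: [0, 0]
Step 3: [0, 0]
Step 4: [0, 0, 13]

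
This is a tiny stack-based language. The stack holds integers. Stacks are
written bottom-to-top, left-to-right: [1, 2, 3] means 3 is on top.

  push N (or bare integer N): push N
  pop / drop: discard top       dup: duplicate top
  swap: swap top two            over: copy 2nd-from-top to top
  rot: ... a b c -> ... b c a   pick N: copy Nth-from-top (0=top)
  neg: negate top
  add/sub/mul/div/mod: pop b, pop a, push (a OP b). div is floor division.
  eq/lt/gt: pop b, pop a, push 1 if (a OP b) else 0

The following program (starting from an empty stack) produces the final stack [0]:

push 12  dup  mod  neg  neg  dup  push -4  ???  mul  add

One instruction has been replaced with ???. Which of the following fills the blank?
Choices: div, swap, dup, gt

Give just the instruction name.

Stack before ???: [0, 0, -4]
Stack after ???:  [0, -4, 0]
Checking each choice:
  div: stack underflow (need 2, have 1)
  swap: MATCH
  dup: produces [0, 16]
  gt: stack underflow (need 2, have 1)


Answer: swap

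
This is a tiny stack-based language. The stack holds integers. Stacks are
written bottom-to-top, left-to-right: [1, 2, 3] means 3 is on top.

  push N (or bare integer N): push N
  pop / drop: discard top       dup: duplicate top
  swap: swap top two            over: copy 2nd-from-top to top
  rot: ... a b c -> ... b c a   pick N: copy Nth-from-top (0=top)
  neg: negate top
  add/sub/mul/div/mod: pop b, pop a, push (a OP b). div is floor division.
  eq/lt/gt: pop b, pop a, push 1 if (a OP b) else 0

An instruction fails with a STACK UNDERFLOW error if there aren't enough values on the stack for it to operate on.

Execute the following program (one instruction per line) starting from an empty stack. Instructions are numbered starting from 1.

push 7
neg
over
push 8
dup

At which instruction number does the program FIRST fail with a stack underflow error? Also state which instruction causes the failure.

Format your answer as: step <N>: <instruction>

Step 1 ('push 7'): stack = [7], depth = 1
Step 2 ('neg'): stack = [-7], depth = 1
Step 3 ('over'): needs 2 value(s) but depth is 1 — STACK UNDERFLOW

Answer: step 3: over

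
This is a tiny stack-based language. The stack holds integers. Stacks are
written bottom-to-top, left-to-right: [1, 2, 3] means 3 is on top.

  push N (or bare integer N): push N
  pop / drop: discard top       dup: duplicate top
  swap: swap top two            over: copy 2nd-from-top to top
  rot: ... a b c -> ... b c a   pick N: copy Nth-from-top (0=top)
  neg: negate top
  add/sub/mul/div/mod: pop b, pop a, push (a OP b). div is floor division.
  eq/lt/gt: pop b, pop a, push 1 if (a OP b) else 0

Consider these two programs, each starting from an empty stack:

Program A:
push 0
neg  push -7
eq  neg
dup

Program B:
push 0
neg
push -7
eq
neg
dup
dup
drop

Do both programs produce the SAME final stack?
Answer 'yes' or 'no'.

Answer: yes

Derivation:
Program A trace:
  After 'push 0': [0]
  After 'neg': [0]
  After 'push -7': [0, -7]
  After 'eq': [0]
  After 'neg': [0]
  After 'dup': [0, 0]
Program A final stack: [0, 0]

Program B trace:
  After 'push 0': [0]
  After 'neg': [0]
  After 'push -7': [0, -7]
  After 'eq': [0]
  After 'neg': [0]
  After 'dup': [0, 0]
  After 'dup': [0, 0, 0]
  After 'drop': [0, 0]
Program B final stack: [0, 0]
Same: yes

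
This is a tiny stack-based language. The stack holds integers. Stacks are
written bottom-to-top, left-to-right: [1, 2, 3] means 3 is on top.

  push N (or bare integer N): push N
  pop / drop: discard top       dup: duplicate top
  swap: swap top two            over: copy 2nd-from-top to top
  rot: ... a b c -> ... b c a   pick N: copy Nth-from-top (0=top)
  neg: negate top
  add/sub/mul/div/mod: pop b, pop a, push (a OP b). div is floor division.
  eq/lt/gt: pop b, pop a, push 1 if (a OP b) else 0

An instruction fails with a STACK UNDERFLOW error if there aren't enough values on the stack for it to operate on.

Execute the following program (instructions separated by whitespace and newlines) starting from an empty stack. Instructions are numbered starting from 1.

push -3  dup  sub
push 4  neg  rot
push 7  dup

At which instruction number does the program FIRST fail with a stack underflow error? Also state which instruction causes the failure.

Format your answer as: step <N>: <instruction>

Answer: step 6: rot

Derivation:
Step 1 ('push -3'): stack = [-3], depth = 1
Step 2 ('dup'): stack = [-3, -3], depth = 2
Step 3 ('sub'): stack = [0], depth = 1
Step 4 ('push 4'): stack = [0, 4], depth = 2
Step 5 ('neg'): stack = [0, -4], depth = 2
Step 6 ('rot'): needs 3 value(s) but depth is 2 — STACK UNDERFLOW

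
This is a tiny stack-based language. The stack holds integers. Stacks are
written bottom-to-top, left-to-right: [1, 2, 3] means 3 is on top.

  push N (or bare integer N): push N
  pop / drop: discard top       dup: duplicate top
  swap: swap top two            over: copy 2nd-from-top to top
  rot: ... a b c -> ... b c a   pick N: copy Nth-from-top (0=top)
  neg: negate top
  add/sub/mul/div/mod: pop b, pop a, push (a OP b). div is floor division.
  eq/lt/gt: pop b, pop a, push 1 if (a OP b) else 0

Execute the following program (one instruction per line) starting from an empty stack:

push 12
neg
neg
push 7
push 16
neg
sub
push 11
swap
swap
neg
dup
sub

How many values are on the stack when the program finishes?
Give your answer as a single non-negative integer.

After 'push 12': stack = [12] (depth 1)
After 'neg': stack = [-12] (depth 1)
After 'neg': stack = [12] (depth 1)
After 'push 7': stack = [12, 7] (depth 2)
After 'push 16': stack = [12, 7, 16] (depth 3)
After 'neg': stack = [12, 7, -16] (depth 3)
After 'sub': stack = [12, 23] (depth 2)
After 'push 11': stack = [12, 23, 11] (depth 3)
After 'swap': stack = [12, 11, 23] (depth 3)
After 'swap': stack = [12, 23, 11] (depth 3)
After 'neg': stack = [12, 23, -11] (depth 3)
After 'dup': stack = [12, 23, -11, -11] (depth 4)
After 'sub': stack = [12, 23, 0] (depth 3)

Answer: 3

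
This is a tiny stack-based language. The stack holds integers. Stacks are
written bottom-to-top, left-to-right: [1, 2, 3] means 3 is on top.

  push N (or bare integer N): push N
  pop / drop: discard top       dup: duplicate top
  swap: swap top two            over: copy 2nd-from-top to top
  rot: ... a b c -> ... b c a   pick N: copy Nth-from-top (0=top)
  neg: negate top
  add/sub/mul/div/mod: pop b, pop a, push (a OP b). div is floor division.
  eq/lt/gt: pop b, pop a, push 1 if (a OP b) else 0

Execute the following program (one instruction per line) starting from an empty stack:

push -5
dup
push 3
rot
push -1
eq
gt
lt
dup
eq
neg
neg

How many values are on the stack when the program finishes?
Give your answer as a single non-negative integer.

After 'push -5': stack = [-5] (depth 1)
After 'dup': stack = [-5, -5] (depth 2)
After 'push 3': stack = [-5, -5, 3] (depth 3)
After 'rot': stack = [-5, 3, -5] (depth 3)
After 'push -1': stack = [-5, 3, -5, -1] (depth 4)
After 'eq': stack = [-5, 3, 0] (depth 3)
After 'gt': stack = [-5, 1] (depth 2)
After 'lt': stack = [1] (depth 1)
After 'dup': stack = [1, 1] (depth 2)
After 'eq': stack = [1] (depth 1)
After 'neg': stack = [-1] (depth 1)
After 'neg': stack = [1] (depth 1)

Answer: 1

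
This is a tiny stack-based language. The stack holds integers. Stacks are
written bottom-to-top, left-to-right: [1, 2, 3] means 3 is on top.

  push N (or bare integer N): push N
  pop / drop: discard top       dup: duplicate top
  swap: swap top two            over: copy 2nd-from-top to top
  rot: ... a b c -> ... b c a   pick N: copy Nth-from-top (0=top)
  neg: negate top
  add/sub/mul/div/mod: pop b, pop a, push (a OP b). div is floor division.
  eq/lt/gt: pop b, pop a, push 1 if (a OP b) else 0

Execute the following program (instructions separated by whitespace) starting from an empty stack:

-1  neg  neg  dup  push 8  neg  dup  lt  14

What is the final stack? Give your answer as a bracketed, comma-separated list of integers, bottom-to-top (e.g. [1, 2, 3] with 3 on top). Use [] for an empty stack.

Answer: [-1, -1, 0, 14]

Derivation:
After 'push -1': [-1]
After 'neg': [1]
After 'neg': [-1]
After 'dup': [-1, -1]
After 'push 8': [-1, -1, 8]
After 'neg': [-1, -1, -8]
After 'dup': [-1, -1, -8, -8]
After 'lt': [-1, -1, 0]
After 'push 14': [-1, -1, 0, 14]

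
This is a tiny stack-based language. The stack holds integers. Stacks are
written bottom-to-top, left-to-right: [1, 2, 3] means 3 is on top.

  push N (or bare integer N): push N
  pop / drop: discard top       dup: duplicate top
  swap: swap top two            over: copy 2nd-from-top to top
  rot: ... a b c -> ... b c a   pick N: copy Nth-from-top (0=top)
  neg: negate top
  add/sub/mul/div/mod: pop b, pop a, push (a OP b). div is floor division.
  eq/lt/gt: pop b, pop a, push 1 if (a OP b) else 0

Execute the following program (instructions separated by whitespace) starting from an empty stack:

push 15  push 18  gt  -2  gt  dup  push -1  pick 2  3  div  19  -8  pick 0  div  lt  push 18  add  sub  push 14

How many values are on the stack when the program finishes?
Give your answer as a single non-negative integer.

Answer: 5

Derivation:
After 'push 15': stack = [15] (depth 1)
After 'push 18': stack = [15, 18] (depth 2)
After 'gt': stack = [0] (depth 1)
After 'push -2': stack = [0, -2] (depth 2)
After 'gt': stack = [1] (depth 1)
After 'dup': stack = [1, 1] (depth 2)
After 'push -1': stack = [1, 1, -1] (depth 3)
After 'pick 2': stack = [1, 1, -1, 1] (depth 4)
After 'push 3': stack = [1, 1, -1, 1, 3] (depth 5)
After 'div': stack = [1, 1, -1, 0] (depth 4)
After 'push 19': stack = [1, 1, -1, 0, 19] (depth 5)
After 'push -8': stack = [1, 1, -1, 0, 19, -8] (depth 6)
After 'pick 0': stack = [1, 1, -1, 0, 19, -8, -8] (depth 7)
After 'div': stack = [1, 1, -1, 0, 19, 1] (depth 6)
After 'lt': stack = [1, 1, -1, 0, 0] (depth 5)
After 'push 18': stack = [1, 1, -1, 0, 0, 18] (depth 6)
After 'add': stack = [1, 1, -1, 0, 18] (depth 5)
After 'sub': stack = [1, 1, -1, -18] (depth 4)
After 'push 14': stack = [1, 1, -1, -18, 14] (depth 5)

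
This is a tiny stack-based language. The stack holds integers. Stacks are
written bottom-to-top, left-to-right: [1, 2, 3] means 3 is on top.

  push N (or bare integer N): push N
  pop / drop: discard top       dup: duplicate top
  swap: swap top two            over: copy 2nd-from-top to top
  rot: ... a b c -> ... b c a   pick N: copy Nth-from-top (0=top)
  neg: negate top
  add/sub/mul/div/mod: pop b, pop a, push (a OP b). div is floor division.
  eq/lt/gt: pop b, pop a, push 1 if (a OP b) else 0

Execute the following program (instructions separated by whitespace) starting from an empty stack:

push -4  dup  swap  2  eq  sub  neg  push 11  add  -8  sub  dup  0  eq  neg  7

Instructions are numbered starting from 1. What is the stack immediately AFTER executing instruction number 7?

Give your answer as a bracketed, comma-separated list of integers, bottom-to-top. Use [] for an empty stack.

Step 1 ('push -4'): [-4]
Step 2 ('dup'): [-4, -4]
Step 3 ('swap'): [-4, -4]
Step 4 ('2'): [-4, -4, 2]
Step 5 ('eq'): [-4, 0]
Step 6 ('sub'): [-4]
Step 7 ('neg'): [4]

Answer: [4]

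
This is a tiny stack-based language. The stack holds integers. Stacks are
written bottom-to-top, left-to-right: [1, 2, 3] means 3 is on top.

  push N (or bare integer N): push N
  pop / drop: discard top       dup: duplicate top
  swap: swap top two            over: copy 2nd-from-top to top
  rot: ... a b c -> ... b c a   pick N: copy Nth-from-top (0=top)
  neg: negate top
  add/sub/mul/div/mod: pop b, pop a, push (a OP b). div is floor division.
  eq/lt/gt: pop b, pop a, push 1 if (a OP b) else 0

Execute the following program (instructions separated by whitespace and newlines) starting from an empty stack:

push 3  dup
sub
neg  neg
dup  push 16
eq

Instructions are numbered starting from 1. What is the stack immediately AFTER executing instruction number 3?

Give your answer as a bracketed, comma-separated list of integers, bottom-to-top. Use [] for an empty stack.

Answer: [0]

Derivation:
Step 1 ('push 3'): [3]
Step 2 ('dup'): [3, 3]
Step 3 ('sub'): [0]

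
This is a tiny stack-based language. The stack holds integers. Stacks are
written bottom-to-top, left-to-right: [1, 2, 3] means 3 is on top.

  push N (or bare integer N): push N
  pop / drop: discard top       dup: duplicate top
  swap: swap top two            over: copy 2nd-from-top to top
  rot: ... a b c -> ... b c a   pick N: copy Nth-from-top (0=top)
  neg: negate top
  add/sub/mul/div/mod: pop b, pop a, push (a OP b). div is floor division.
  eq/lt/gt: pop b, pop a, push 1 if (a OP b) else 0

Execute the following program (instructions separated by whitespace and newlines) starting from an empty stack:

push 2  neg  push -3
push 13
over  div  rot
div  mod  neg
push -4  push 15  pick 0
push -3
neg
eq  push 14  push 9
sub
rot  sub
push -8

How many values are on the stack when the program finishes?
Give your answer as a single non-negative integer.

Answer: 5

Derivation:
After 'push 2': stack = [2] (depth 1)
After 'neg': stack = [-2] (depth 1)
After 'push -3': stack = [-2, -3] (depth 2)
After 'push 13': stack = [-2, -3, 13] (depth 3)
After 'over': stack = [-2, -3, 13, -3] (depth 4)
After 'div': stack = [-2, -3, -5] (depth 3)
After 'rot': stack = [-3, -5, -2] (depth 3)
After 'div': stack = [-3, 2] (depth 2)
After 'mod': stack = [1] (depth 1)
After 'neg': stack = [-1] (depth 1)
  ...
After 'pick 0': stack = [-1, -4, 15, 15] (depth 4)
After 'push -3': stack = [-1, -4, 15, 15, -3] (depth 5)
After 'neg': stack = [-1, -4, 15, 15, 3] (depth 5)
After 'eq': stack = [-1, -4, 15, 0] (depth 4)
After 'push 14': stack = [-1, -4, 15, 0, 14] (depth 5)
After 'push 9': stack = [-1, -4, 15, 0, 14, 9] (depth 6)
After 'sub': stack = [-1, -4, 15, 0, 5] (depth 5)
After 'rot': stack = [-1, -4, 0, 5, 15] (depth 5)
After 'sub': stack = [-1, -4, 0, -10] (depth 4)
After 'push -8': stack = [-1, -4, 0, -10, -8] (depth 5)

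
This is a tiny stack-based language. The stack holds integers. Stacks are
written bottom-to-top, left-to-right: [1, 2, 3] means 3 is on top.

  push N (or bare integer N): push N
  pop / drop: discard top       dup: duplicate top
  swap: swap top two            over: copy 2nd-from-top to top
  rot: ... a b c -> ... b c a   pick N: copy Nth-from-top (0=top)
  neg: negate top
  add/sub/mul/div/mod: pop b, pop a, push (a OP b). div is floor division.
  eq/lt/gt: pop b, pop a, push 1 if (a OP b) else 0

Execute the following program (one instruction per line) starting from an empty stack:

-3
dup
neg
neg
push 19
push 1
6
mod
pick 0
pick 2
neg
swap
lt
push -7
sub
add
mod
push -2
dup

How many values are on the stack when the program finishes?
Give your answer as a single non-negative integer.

After 'push -3': stack = [-3] (depth 1)
After 'dup': stack = [-3, -3] (depth 2)
After 'neg': stack = [-3, 3] (depth 2)
After 'neg': stack = [-3, -3] (depth 2)
After 'push 19': stack = [-3, -3, 19] (depth 3)
After 'push 1': stack = [-3, -3, 19, 1] (depth 4)
After 'push 6': stack = [-3, -3, 19, 1, 6] (depth 5)
After 'mod': stack = [-3, -3, 19, 1] (depth 4)
After 'pick 0': stack = [-3, -3, 19, 1, 1] (depth 5)
After 'pick 2': stack = [-3, -3, 19, 1, 1, 19] (depth 6)
After 'neg': stack = [-3, -3, 19, 1, 1, -19] (depth 6)
After 'swap': stack = [-3, -3, 19, 1, -19, 1] (depth 6)
After 'lt': stack = [-3, -3, 19, 1, 1] (depth 5)
After 'push -7': stack = [-3, -3, 19, 1, 1, -7] (depth 6)
After 'sub': stack = [-3, -3, 19, 1, 8] (depth 5)
After 'add': stack = [-3, -3, 19, 9] (depth 4)
After 'mod': stack = [-3, -3, 1] (depth 3)
After 'push -2': stack = [-3, -3, 1, -2] (depth 4)
After 'dup': stack = [-3, -3, 1, -2, -2] (depth 5)

Answer: 5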